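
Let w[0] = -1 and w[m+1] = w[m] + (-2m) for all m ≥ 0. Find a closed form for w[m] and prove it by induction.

Claim: w[m] = -m^2 + m − 1.

Base case: w[0] = -1, and -0^2 + 0 − 1 = -1.
Assume w[r] = -r^2 + r − 1.
Then w[r+1] = w[r] + (-2r) = (-r^2 + r − 1) + (-2r) = -r^2 − r − 1,
and -(r+1)^2 + (r+1) − 1 = -r^2 − r − 1.
This completes the inductive step, so w[m] = -m^2 + m − 1 for all m ≥ 0.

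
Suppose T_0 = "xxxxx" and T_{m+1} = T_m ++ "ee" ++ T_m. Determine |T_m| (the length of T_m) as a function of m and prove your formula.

Claim: |T_m| = 7·2^m − 2.

Base case: |T_0| = 5, and 7·2^0 − 2 = 5.
Assume |T_j| = 7·2^j − 2.
Then |T_{j+1}| = |T_j| + 2 + |T_j| = 2|T_j| + 2 = 2(7·2^j − 2) + 2 = 7·2^{j+1} − 4 + 2 = 7·2^{j+1} − 2.
This completes the inductive step, so |T_m| = 7·2^m − 2 for all m ≥ 0.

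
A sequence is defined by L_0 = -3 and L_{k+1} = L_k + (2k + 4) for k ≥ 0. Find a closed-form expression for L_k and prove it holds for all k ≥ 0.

Claim: L_k = k^2 + 3k − 3.

Base case: L_0 = -3, and 0^2 + 3·0 − 3 = -3.
Assume L_m = m^2 + 3m − 3.
Then L_{m+1} = L_m + (2m + 4) = (m^2 + 3m − 3) + (2m + 4) = m^2 + 5m + 1,
and (m+1)^2 + 3·(m+1) − 3 = m^2 + 5m + 1.
Hence L_k = k^2 + 3k − 3 for every k ≥ 0, by induction.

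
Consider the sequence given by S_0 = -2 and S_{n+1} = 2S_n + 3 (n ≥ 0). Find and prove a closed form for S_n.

Claim: S_n = 2^n − 3.

Base case: S_0 = -2, and 2^0 − 3 = 1 − 3 = -2.
Assume S_m = 2^m − 3 for some m ≥ 0.
Then S_{m+1} = 2S_m + 3 = 2·(2^m − 3) + 3 = 2^{m+1} − 6 + 3 = 2^{m+1} − 3.
This completes the inductive step, so S_n = 2^n − 3 for all n ≥ 0.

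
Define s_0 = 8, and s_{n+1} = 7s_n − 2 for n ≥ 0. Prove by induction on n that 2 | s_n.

Base case: s_0 = 8 = 2·4, so 2 | s_0.
Assume 2 | s_r, so s_r = 2t for some integer t.
Then s_{r+1} = 7s_r − 2 = 7·(2t) − 2 = 2(7t − 1), so 2 | s_{r+1}.
Hence 2 | s_n for every n ≥ 0, by induction.

2 | s_n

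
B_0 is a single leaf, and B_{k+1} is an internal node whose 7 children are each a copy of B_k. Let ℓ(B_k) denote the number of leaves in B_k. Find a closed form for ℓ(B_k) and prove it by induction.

Claim: ℓ(B_k) = 7^k.

Base case: ℓ(B_0) = 1, and 7^0 = 1.
Assume ℓ(B_m) = 7^m.
Then ℓ(B_{m+1}) = 7·ℓ(B_m) = 7·7^m = 7^{m+1}.
By induction, ℓ(B_k) = 7^k for all k ≥ 0.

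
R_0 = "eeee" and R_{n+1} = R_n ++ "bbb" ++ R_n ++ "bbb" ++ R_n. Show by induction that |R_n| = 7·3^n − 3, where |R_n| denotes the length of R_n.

Base case: |R_0| = 4, and 7·3^0 − 3 = 4.
Assume |R_k| = 7·3^k − 3.
Then |R_{k+1}| = 3|R_k| + 6 = 3(7·3^k − 3) + 6 = 7·3^{k+1} − 9 + 6 = 7·3^{k+1} − 3.
By induction, |R_n| = 7·3^n − 3 for all n ≥ 0.

|R_n| = 7·3^n − 3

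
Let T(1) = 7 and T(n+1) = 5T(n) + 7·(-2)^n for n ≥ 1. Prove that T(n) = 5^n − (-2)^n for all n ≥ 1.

Base case: T(1) = 7, and 5^1 − (-2)^1 = 5 + 2 = 7.
Assume T(j) = 5^j − (-2)^j for some j ≥ 1.
Then T(j+1) = 5T(j) + 7·(-2)^j = 5·(5^j − (-2)^j) + 7·(-2)^j = 5^{j+1} − 5·(-2)^j + 7·(-2)^j = 5^{j+1} + 2·(-2)^j = 5^{j+1} − (-2)^{j+1}.
Hence T(n) = 5^n − (-2)^n for every n ≥ 1, by induction.

T(n) = 5^n − (-2)^n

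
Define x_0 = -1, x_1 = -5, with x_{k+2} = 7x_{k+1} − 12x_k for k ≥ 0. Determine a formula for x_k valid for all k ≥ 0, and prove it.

Claim: x_k = 3^k − 2·4^k.

Base cases: x_0 = -1 and 3^0 − 2·4^0 = -1; x_1 = -5 and 3^1 − 2·4^1 = -5.
Assume x_i = 3^i − 2·4^i for all 0 ≤ i ≤ j, where j ≥ 1.
Then x_{j+1} = 7x_j − 12x_{j−1} = 7·(3^j − 2·4^j) − 12·(3^{j−1} − 2·4^{j−1}) = (7·3 − 12)3^{j−1} − 2·(7·4 − 12)4^{j−1} = 9·3^{j−1} − 32·4^{j−1} = 3^{j+1} − 2·4^{j+1}.
Hence x_k = 3^k − 2·4^k for every k ≥ 0, by strong induction.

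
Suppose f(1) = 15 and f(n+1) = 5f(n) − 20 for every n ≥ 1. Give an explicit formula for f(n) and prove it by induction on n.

Claim: f(n) = 2·5^n + 5.

Base case: f(1) = 15, and 2·5^1 + 5 = 10 + 5 = 15.
Assume f(m) = 2·5^m + 5 for some m ≥ 1.
Then f(m+1) = 5f(m) − 20 = 5·(2·5^m + 5) − 20 = 10·5^m + 25 − 20 = 2·5^{m+1} + 5.
This completes the inductive step, so f(n) = 2·5^n + 5 for all n ≥ 1.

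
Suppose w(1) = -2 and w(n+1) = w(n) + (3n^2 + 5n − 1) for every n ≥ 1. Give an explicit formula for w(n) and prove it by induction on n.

Claim: w(n) = n^3 + n^2 − 3n − 1.

Base case: w(1) = -2, and 1^3 + 1^2 − 3·1 − 1 = -2.
Assume w(k) = k^3 + k^2 − 3k − 1.
Then w(k+1) = w(k) + (3k^2 + 5k − 1) = (k^3 + k^2 − 3k − 1) + (3k^2 + 5k − 1) = k^3 + 4k^2 + 2k − 2,
and (k+1)^3 + (k+1)^2 − 3·(k+1) − 1 = k^3 + 4k^2 + 2k − 2.
Hence w(n) = n^3 + n^2 − 3n − 1 for every n ≥ 1, by induction.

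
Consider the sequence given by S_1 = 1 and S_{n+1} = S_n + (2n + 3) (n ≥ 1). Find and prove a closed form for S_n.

Claim: S_n = n^2 + 2n − 2.

Base case: S_1 = 1, and 1^2 + 2·1 − 2 = 1.
Assume S_m = m^2 + 2m − 2.
Then S_{m+1} = S_m + (2m + 3) = (m^2 + 2m − 2) + (2m + 3) = m^2 + 4m + 1,
and (m+1)^2 + 2·(m+1) − 2 = m^2 + 4m + 1.
This completes the inductive step, so S_n = n^2 + 2n − 2 for all n ≥ 1.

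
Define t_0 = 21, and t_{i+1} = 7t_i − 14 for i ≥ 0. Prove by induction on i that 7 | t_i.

Base case: t_0 = 21 = 7·3, so 7 | t_0.
Assume 7 | t_m, so t_m = 7s for some integer s.
Then t_{m+1} = 7t_m − 14 = 7·(7s) − 14 = 7(7s − 2), so 7 | t_{m+1}.
So the property holds for m+1, and by induction 7 | t_i for all i ≥ 0.

7 | t_i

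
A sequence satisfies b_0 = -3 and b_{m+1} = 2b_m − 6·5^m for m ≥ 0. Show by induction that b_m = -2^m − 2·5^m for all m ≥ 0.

Base case: b_0 = -3, and -2^0 − 2·5^0 = -1 − 2 = -3.
Assume b_j = -2^j − 2·5^j for some j ≥ 0.
Then b_{j+1} = 2b_j − 6·5^j = 2·(-2^j − 2·5^j) − 6·5^j = -2^{j+1} − 4·5^j − 6·5^j = -2^{j+1} − 10·5^j = -2^{j+1} − 2·5^{j+1}.
By induction, b_m = -2^m − 2·5^m for all m ≥ 0.

b_m = -2^m − 2·5^m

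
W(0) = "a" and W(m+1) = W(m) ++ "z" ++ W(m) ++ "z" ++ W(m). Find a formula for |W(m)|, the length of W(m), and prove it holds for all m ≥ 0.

Claim: |W(m)| = 2·3^m − 1.

Base case: |W(0)| = 1, and 2·3^0 − 1 = 1.
Assume |W(k)| = 2·3^k − 1.
Then |W(k+1)| = 3|W(k)| + 2 = 3(2·3^k − 1) + 2 = 2·3^{k+1} − 3 + 2 = 2·3^{k+1} − 1.
This completes the inductive step, so |W(m)| = 2·3^m − 1 for all m ≥ 0.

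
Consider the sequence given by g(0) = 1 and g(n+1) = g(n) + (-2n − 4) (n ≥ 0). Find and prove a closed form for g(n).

Claim: g(n) = -n^2 − 3n + 1.

Base case: g(0) = 1, and -0^2 − 3·0 + 1 = 1.
Assume g(r) = -r^2 − 3r + 1.
Then g(r+1) = g(r) + (-2r − 4) = (-r^2 − 3r + 1) + (-2r − 4) = -r^2 − 5r − 3,
and -(r+1)^2 − 3·(r+1) + 1 = -r^2 − 5r − 3.
This completes the inductive step, so g(n) = -n^2 − 3n + 1 for all n ≥ 0.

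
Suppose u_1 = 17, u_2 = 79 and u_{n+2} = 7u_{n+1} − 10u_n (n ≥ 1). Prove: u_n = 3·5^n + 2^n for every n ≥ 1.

Base cases: u_1 = 17 and 3·5^1 + 2^1 = 17; u_2 = 79 and 3·5^2 + 2^2 = 79.
Assume u_j = 3·5^j + 2^j for all 1 ≤ j ≤ r, where r ≥ 2.
Then u_{r+1} = 7u_r − 10u_{r−1} = 7·(3·5^r + 2^r) − 10·(3·5^{r−1} + 2^{r−1}) = 3·(7·5 − 10)5^{r−1} + (7·2 − 10)2^{r−1} = 75·5^{r−1} + 4·2^{r−1} = 3·5^{r+1} + 2^{r+1}.
This completes the inductive step, so u_n = 3·5^n + 2^n for all n ≥ 1.

u_n = 3·5^n + 2^n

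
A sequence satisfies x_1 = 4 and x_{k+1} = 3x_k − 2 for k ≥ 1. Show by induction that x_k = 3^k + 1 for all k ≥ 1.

Base case: x_1 = 4, and 3^1 + 1 = 3 + 1 = 4.
Assume x_j = 3^j + 1 for some j ≥ 1.
Then x_{j+1} = 3x_j − 2 = 3·(3^j + 1) − 2 = 3^{j+1} + 3 − 2 = 3^{j+1} + 1.
So the formula holds for j+1, and by induction x_k = 3^k + 1 for all k ≥ 1.

x_k = 3^k + 1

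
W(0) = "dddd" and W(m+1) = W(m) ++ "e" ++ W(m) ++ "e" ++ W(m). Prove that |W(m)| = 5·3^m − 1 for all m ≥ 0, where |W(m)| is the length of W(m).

Base case: |W(0)| = 4, and 5·3^0 − 1 = 4.
Assume |W(r)| = 5·3^r − 1.
Then |W(r+1)| = 3|W(r)| + 2 = 3(5·3^r − 1) + 2 = 5·3^{r+1} − 3 + 2 = 5·3^{r+1} − 1.
This completes the inductive step, so |W(m)| = 5·3^m − 1 for all m ≥ 0.

|W(m)| = 5·3^m − 1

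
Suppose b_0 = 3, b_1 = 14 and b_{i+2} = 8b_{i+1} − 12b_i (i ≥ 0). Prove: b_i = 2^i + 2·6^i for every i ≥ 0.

Base cases: b_0 = 3 and 2^0 + 2·6^0 = 3; b_1 = 14 and 2^1 + 2·6^1 = 14.
Assume b_j = 2^j + 2·6^j for all 0 ≤ j ≤ k, where k ≥ 1.
Then b_{k+1} = 8b_k − 12b_{k−1} = 8·(2^k + 2·6^k) − 12·(2^{k−1} + 2·6^{k−1}) = (8·2 − 12)2^{k−1} + 2·(8·6 − 12)6^{k−1} = 4·2^{k−1} + 72·6^{k−1} = 2^{k+1} + 2·6^{k+1}.
Hence b_i = 2^i + 2·6^i for every i ≥ 0, by strong induction.

b_i = 2^i + 2·6^i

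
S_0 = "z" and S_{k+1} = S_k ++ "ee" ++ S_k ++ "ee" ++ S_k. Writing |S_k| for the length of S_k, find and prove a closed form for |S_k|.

Claim: |S_k| = 3^{k+1} − 2.

Base case: |S_0| = 1, and 3^{0+1} − 2 = 1.
Assume |S_j| = 3^{j+1} − 2.
Then |S_{j+1}| = 3|S_j| + 4 = 3(3^{j+1} − 2) + 4 = 3^{j+2} − 6 + 4 = 3^{j+2} − 2.
This completes the inductive step, so |S_k| = 3^{k+1} − 2 for all k ≥ 0.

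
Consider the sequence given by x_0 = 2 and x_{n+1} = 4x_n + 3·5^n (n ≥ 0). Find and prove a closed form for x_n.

Claim: x_n = -4^n + 3·5^n.

Base case: x_0 = 2, and -4^0 + 3·5^0 = -1 + 3 = 2.
Assume x_j = -4^j + 3·5^j for some j ≥ 0.
Then x_{j+1} = 4x_j + 3·5^j = 4·(-4^j + 3·5^j) + 3·5^j = -4^{j+1} + 12·5^j + 3·5^j = -4^{j+1} + 15·5^j = -4^{j+1} + 3·5^{j+1}.
This completes the inductive step, so x_n = -4^n + 3·5^n for all n ≥ 0.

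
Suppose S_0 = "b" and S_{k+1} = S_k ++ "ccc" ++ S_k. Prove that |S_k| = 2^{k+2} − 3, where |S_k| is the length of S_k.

Base case: |S_0| = 1, and 2^{0+2} − 3 = 1.
Assume |S_j| = 2^{j+2} − 3.
Then |S_{j+1}| = |S_j| + 3 + |S_j| = 2|S_j| + 3 = 2(2^{j+2} − 3) + 3 = 2^{j+3} − 6 + 3 = 2^{j+3} − 3.
This completes the inductive step, so |S_k| = 2^{k+2} − 3 for all k ≥ 0.

|S_k| = 2^{k+2} − 3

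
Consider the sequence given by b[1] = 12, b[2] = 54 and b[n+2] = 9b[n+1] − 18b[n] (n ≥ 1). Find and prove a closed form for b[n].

Claim: b[n] = 2·3^n + 6^n.

Base cases: b[1] = 12 and 2·3^1 + 6^1 = 12; b[2] = 54 and 2·3^2 + 6^2 = 54.
Assume b[i] = 2·3^i + 6^i for all 1 ≤ i ≤ j, where j ≥ 2.
Then b[j+1] = 9b[j] − 18b[j−1] = 9·(2·3^j + 6^j) − 18·(2·3^{j−1} + 6^{j−1}) = 2·(9·3 − 18)3^{j−1} + (9·6 − 18)6^{j−1} = 18·3^{j−1} + 36·6^{j−1} = 2·3^{j+1} + 6^{j+1}.
By strong induction, b[n] = 2·3^n + 6^n for all n ≥ 1.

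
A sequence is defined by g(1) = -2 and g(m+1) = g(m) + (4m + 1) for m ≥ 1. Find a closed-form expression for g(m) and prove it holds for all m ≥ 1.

Claim: g(m) = 2m^2 − m − 3.

Base case: g(1) = -2, and 2·1^2 − 1 − 3 = -2.
Assume g(k) = 2k^2 − k − 3.
Then g(k+1) = g(k) + (4k + 1) = (2k^2 − k − 3) + (4k + 1) = 2k^2 + 3k − 2,
and 2·(k+1)^2 − (k+1) − 3 = 2k^2 + 3k − 2.
By induction, g(m) = 2m^2 − m − 3 for all m ≥ 1.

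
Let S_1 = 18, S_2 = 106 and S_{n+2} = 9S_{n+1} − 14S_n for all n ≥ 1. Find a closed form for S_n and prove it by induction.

Claim: S_n = 2·7^n + 2·2^n.

Base cases: S_1 = 18 and 2·7^1 + 2·2^1 = 18; S_2 = 106 and 2·7^2 + 2·2^2 = 106.
Assume S_j = 2·7^j + 2·2^j for all 1 ≤ j ≤ k, where k ≥ 2.
Then S_{k+1} = 9S_k − 14S_{k−1} = 9·(2·7^k + 2·2^k) − 14·(2·7^{k−1} + 2·2^{k−1}) = 2·(9·7 − 14)7^{k−1} + 2·(9·2 − 14)2^{k−1} = 98·7^{k−1} + 8·2^{k−1} = 2·7^{k+1} + 2·2^{k+1}.
Hence S_n = 2·7^n + 2·2^n for every n ≥ 1, by strong induction.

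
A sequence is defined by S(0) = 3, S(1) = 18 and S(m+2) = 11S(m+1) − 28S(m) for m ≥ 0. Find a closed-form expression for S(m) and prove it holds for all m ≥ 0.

Claim: S(m) = 4^m + 2·7^m.

Base cases: S(0) = 3 and 4^0 + 2·7^0 = 3; S(1) = 18 and 4^1 + 2·7^1 = 18.
Assume S(j) = 4^j + 2·7^j for all 0 ≤ j ≤ r, where r ≥ 1.
Then S(r+1) = 11S(r) − 28S(r−1) = 11·(4^r + 2·7^r) − 28·(4^{r−1} + 2·7^{r−1}) = (11·4 − 28)4^{r−1} + 2·(11·7 − 28)7^{r−1} = 16·4^{r−1} + 98·7^{r−1} = 4^{r+1} + 2·7^{r+1}.
Hence S(m) = 4^m + 2·7^m for every m ≥ 0, by strong induction.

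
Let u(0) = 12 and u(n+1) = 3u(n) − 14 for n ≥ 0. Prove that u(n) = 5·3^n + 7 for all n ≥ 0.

Base case: u(0) = 12, and 5·3^0 + 7 = 5 + 7 = 12.
Assume u(m) = 5·3^m + 7 for some m ≥ 0.
Then u(m+1) = 3u(m) − 14 = 3·(5·3^m + 7) − 14 = 15·3^m + 21 − 14 = 5·3^{m+1} + 7.
This completes the inductive step, so u(n) = 5·3^n + 7 for all n ≥ 0.

u(n) = 5·3^n + 7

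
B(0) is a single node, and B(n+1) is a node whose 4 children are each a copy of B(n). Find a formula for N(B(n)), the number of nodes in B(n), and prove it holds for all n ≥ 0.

Claim: N(B(n)) = (4^{n+1} − 1)/3.

Base case: N(B(0)) = 1, and (4^{0+1} − 1)/3 = 1.
Assume N(B(k)) = (4^{k+1} − 1)/3.
Then N(B(k+1)) = 1 + 4N(B(k)) = 1 + 4·(4^{k+1} − 1)/3 = 1 + (4^{k+2} − 4)/3 = (3 + 4^{k+2} − 4)/3 = (4^{k+2} − 1)/3.
So the formula holds for k+1, and by induction N(B(n)) = (4^{n+1} − 1)/3 for all n ≥ 0.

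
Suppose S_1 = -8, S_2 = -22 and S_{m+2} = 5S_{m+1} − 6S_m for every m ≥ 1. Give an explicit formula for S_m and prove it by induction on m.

Claim: S_m = -2^m − 2·3^m.

Base cases: S_1 = -8 and -2^1 − 2·3^1 = -8; S_2 = -22 and -2^2 − 2·3^2 = -22.
Assume S_j = -2^j − 2·3^j for all 1 ≤ j ≤ r, where r ≥ 2.
Then S_{r+1} = 5S_r − 6S_{r−1} = 5·(-2^r − 2·3^r) − 6·(-2^{r−1} − 2·3^{r−1}) = -(5·2 − 6)2^{r−1} − 2·(5·3 − 6)3^{r−1} = -4·2^{r−1} − 18·3^{r−1} = -2^{r+1} − 2·3^{r+1}.
By strong induction, S_m = -2^m − 2·3^m for all m ≥ 1.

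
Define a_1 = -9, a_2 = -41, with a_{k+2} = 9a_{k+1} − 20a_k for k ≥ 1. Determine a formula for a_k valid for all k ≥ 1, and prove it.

Claim: a_k = -4^k − 5^k.

Base cases: a_1 = -9 and -4^1 − 5^1 = -9; a_2 = -41 and -4^2 − 5^2 = -41.
Assume a_i = -4^i − 5^i for all 1 ≤ i ≤ j, where j ≥ 2.
Then a_{j+1} = 9a_j − 20a_{j−1} = 9·(-4^j − 5^j) − 20·(-4^{j−1} − 5^{j−1}) = -(9·4 − 20)4^{j−1} − (9·5 − 20)5^{j−1} = -16·4^{j−1} − 25·5^{j−1} = -4^{j+1} − 5^{j+1}.
By strong induction, a_k = -4^k − 5^k for all k ≥ 1.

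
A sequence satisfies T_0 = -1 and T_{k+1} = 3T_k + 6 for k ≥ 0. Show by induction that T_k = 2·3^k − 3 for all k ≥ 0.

Base case: T_0 = -1, and 2·3^0 − 3 = 2 − 3 = -1.
Assume T_j = 2·3^j − 3 for some j ≥ 0.
Then T_{j+1} = 3T_j + 6 = 3·(2·3^j − 3) + 6 = 6·3^j − 9 + 6 = 2·3^{j+1} − 3.
So the formula holds for j+1, and by induction T_k = 2·3^k − 3 for all k ≥ 0.

T_k = 2·3^k − 3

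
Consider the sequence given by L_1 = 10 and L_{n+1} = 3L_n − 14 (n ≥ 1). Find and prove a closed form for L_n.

Claim: L_n = 3^n + 7.

Base case: L_1 = 10, and 3^1 + 7 = 3 + 7 = 10.
Assume L_j = 3^j + 7 for some j ≥ 1.
Then L_{j+1} = 3L_j − 14 = 3·(3^j + 7) − 14 = 3^{j+1} + 21 − 14 = 3^{j+1} + 7.
This completes the inductive step, so L_n = 3^n + 7 for all n ≥ 1.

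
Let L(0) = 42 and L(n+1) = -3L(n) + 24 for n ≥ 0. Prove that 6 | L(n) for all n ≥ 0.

Base case: L(0) = 42 = 6·7, so 6 | L(0).
Assume 6 | L(r), so L(r) = 6t for some integer t.
Then L(r+1) = -3L(r) + 24 = -3·(6t) + 24 = 6(-3t + 4), so 6 | L(r+1).
Hence 6 | L(n) for every n ≥ 0, by induction.

6 | L(n)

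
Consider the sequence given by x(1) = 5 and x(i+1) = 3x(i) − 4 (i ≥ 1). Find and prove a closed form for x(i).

Claim: x(i) = 3^i + 2.

Base case: x(1) = 5, and 3^1 + 2 = 3 + 2 = 5.
Assume x(j) = 3^j + 2 for some j ≥ 1.
Then x(j+1) = 3x(j) − 4 = 3·(3^j + 2) − 4 = 3^{j+1} + 6 − 4 = 3^{j+1} + 2.
Hence x(i) = 3^i + 2 for every i ≥ 1, by induction.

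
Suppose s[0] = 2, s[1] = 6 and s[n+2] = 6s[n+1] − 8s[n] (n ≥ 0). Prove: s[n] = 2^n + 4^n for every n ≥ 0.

Base cases: s[0] = 2 and 2^0 + 4^0 = 2; s[1] = 6 and 2^1 + 4^1 = 6.
Assume s[j] = 2^j + 4^j for all 0 ≤ j ≤ r, where r ≥ 1.
Then s[r+1] = 6s[r] − 8s[r−1] = 6·(2^r + 4^r) − 8·(2^{r−1} + 4^{r−1}) = (6·2 − 8)2^{r−1} + (6·4 − 8)4^{r−1} = 4·2^{r−1} + 16·4^{r−1} = 2^{r+1} + 4^{r+1}.
By strong induction, s[n] = 2^n + 4^n for all n ≥ 0.

s[n] = 2^n + 4^n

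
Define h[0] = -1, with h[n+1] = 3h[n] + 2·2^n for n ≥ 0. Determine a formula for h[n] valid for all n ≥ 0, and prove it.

Claim: h[n] = 3^n − 2·2^n.

Base case: h[0] = -1, and 3^0 − 2·2^0 = 1 − 2 = -1.
Assume h[r] = 3^r − 2·2^r for some r ≥ 0.
Then h[r+1] = 3h[r] + 2·2^r = 3·(3^r − 2·2^r) + 2·2^r = 3^{r+1} − 6·2^r + 2·2^r = 3^{r+1} − 4·2^r = 3^{r+1} − 2·2^{r+1}.
By induction, h[n] = 3^n − 2·2^n for all n ≥ 0.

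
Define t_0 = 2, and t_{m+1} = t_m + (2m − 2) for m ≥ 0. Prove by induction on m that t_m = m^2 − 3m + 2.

Base case: t_0 = 2, and 0^2 − 3·0 + 2 = 2.
Assume t_r = r^2 − 3r + 2.
Then t_{r+1} = t_r + (2r − 2) = (r^2 − 3r + 2) + (2r − 2) = r^2 − r,
and (r+1)^2 − 3·(r+1) + 2 = r^2 − r.
By induction, t_m = m^2 − 3m + 2 for all m ≥ 0.

t_m = m^2 − 3m + 2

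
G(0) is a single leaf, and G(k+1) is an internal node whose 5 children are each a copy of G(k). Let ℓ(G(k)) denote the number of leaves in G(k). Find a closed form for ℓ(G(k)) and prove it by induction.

Claim: ℓ(G(k)) = 5^k.

Base case: ℓ(G(0)) = 1, and 5^0 = 1.
Assume ℓ(G(m)) = 5^m.
Then ℓ(G(m+1)) = 5·ℓ(G(m)) = 5·5^m = 5^{m+1}.
By induction, ℓ(G(k)) = 5^k for all k ≥ 0.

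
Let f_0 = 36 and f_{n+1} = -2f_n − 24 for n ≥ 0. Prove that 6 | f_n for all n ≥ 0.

Base case: f_0 = 36 = 6·6, so 6 | f_0.
Assume 6 | f_m, so f_m = 6t for some integer t.
Then f_{m+1} = -2f_m − 24 = -2·(6t) − 24 = 6(-2t − 4), so 6 | f_{m+1}.
Hence 6 | f_n for every n ≥ 0, by induction.

6 | f_n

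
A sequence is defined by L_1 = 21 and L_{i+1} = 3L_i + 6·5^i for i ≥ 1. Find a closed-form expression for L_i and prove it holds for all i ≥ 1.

Claim: L_i = 2·3^i + 3·5^i.

Base case: L_1 = 21, and 2·3^1 + 3·5^1 = 6 + 15 = 21.
Assume L_k = 2·3^k + 3·5^k for some k ≥ 1.
Then L_{k+1} = 3L_k + 6·5^k = 3·(2·3^k + 3·5^k) + 6·5^k = 2·3^{k+1} + 9·5^k + 6·5^k = 2·3^{k+1} + 15·5^k = 2·3^{k+1} + 3·5^{k+1}.
So the formula holds for k+1, and by induction L_i = 2·3^i + 3·5^i for all i ≥ 1.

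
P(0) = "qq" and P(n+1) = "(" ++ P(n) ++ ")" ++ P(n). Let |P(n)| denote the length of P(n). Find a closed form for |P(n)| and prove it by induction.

Claim: |P(n)| = 2^{n+2} − 2.

Base case: |P(0)| = 2, and 2^{0+2} − 2 = 2.
Assume |P(k)| = 2^{k+2} − 2.
Then |P(k+1)| = 1 + |P(k)| + 1 + |P(k)| = 2|P(k)| + 2 = 2(2^{k+2} − 2) + 2 = 2^{k+3} − 4 + 2 = 2^{k+3} − 2.
Hence |P(n)| = 2^{n+2} − 2 for every n ≥ 0, by induction.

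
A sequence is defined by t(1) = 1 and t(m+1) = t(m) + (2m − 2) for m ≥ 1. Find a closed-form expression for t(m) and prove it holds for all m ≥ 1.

Claim: t(m) = m^2 − 3m + 3.

Base case: t(1) = 1, and 1^2 − 3·1 + 3 = 1.
Assume t(k) = k^2 − 3k + 3.
Then t(k+1) = t(k) + (2k − 2) = (k^2 − 3k + 3) + (2k − 2) = k^2 − k + 1,
and (k+1)^2 − 3·(k+1) + 3 = k^2 − k + 1.
Hence t(m) = m^2 − 3m + 3 for every m ≥ 1, by induction.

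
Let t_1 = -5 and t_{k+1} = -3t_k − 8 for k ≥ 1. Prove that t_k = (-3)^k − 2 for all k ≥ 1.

Base case: t_1 = -5, and (-3)^1 − 2 = -3 − 2 = -5.
Assume t_m = (-3)^m − 2 for some m ≥ 1.
Then t_{m+1} = -3t_m − 8 = -3·((-3)^m − 2) − 8 = -3·(-3)^m + 6 − 8 = (-3)^{m+1} − 2.
Hence t_k = (-3)^k − 2 for every k ≥ 1, by induction.

t_k = (-3)^k − 2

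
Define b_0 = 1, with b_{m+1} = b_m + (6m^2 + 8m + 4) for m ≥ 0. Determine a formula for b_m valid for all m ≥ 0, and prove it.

Claim: b_m = 2m^3 + m^2 + m + 1.

Base case: b_0 = 1, and 2·0^3 + 0^2 + 0 + 1 = 1.
Assume b_k = 2k^3 + k^2 + k + 1.
Then b_{k+1} = b_k + (6k^2 + 8k + 4) = (2k^3 + k^2 + k + 1) + (6k^2 + 8k + 4) = 2k^3 + 7k^2 + 9k + 5,
and 2·(k+1)^3 + (k+1)^2 + (k+1) + 1 = 2k^3 + 7k^2 + 9k + 5.
Hence b_m = 2m^3 + m^2 + m + 1 for every m ≥ 0, by induction.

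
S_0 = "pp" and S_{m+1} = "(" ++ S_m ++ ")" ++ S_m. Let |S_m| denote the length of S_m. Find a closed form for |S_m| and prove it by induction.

Claim: |S_m| = 2^{m+2} − 2.

Base case: |S_0| = 2, and 2^{0+2} − 2 = 2.
Assume |S_r| = 2^{r+2} − 2.
Then |S_{r+1}| = 1 + |S_r| + 1 + |S_r| = 2|S_r| + 2 = 2(2^{r+2} − 2) + 2 = 2^{r+3} − 4 + 2 = 2^{r+3} − 2.
So the formula holds for r+1, and by induction |S_m| = 2^{m+2} − 2 for all m ≥ 0.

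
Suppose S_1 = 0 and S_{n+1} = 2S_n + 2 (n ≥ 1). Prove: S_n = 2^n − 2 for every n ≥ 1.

Base case: S_1 = 0, and 2^1 − 2 = 2 − 2 = 0.
Assume S_k = 2^k − 2 for some k ≥ 1.
Then S_{k+1} = 2S_k + 2 = 2·(2^k − 2) + 2 = 2^{k+1} − 4 + 2 = 2^{k+1} − 2.
This completes the inductive step, so S_n = 2^n − 2 for all n ≥ 1.

S_n = 2^n − 2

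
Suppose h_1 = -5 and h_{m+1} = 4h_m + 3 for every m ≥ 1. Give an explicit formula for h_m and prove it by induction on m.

Claim: h_m = -4^m − 1.

Base case: h_1 = -5, and -4^1 − 1 = -4 − 1 = -5.
Assume h_j = -4^j − 1 for some j ≥ 1.
Then h_{j+1} = 4h_j + 3 = 4·(-4^j − 1) + 3 = -4^{j+1} − 4 + 3 = -4^{j+1} − 1.
Hence h_m = -4^m − 1 for every m ≥ 1, by induction.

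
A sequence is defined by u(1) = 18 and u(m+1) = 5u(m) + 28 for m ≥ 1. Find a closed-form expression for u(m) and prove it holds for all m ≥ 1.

Claim: u(m) = 5^{m+1} − 7.

Base case: u(1) = 18, and 5^{1+1} − 7 = 25 − 7 = 18.
Assume u(j) = 5^{j+1} − 7 for some j ≥ 1.
Then u(j+1) = 5u(j) + 28 = 5·(5^{j+1} − 7) + 28 = 5^{j+2} − 35 + 28 = 5^{j+2} − 7.
Hence u(m) = 5^{m+1} − 7 for every m ≥ 1, by induction.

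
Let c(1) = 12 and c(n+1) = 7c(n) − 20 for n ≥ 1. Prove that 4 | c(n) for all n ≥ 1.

Base case: c(1) = 12 = 4·3, so 4 | c(1).
Assume 4 | c(k), so c(k) = 4t for some integer t.
Then c(k+1) = 7c(k) − 20 = 7·(4t) − 20 = 4(7t − 5), so 4 | c(k+1).
By induction, 4 | c(n) for all n ≥ 1.

4 | c(n)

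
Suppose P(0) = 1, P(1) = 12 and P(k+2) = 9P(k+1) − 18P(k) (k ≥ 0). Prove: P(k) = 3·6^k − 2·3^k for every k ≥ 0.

Base cases: P(0) = 1 and 3·6^0 − 2·3^0 = 1; P(1) = 12 and 3·6^1 − 2·3^1 = 12.
Assume P(j) = 3·6^j − 2·3^j for all 0 ≤ j ≤ r, where r ≥ 1.
Then P(r+1) = 9P(r) − 18P(r−1) = 9·(3·6^r − 2·3^r) − 18·(3·6^{r−1} − 2·3^{r−1}) = 3·(9·6 − 18)6^{r−1} − 2·(9·3 − 18)3^{r−1} = 108·6^{r−1} − 18·3^{r−1} = 3·6^{r+1} − 2·3^{r+1}.
This completes the inductive step, so P(k) = 3·6^k − 2·3^k for all k ≥ 0.

P(k) = 3·6^k − 2·3^k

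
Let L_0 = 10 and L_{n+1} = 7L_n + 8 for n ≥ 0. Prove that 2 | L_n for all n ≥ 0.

Base case: L_0 = 10 = 2·5, so 2 | L_0.
Assume 2 | L_m, so L_m = 2t for some integer t.
Then L_{m+1} = 7L_m + 8 = 7·(2t) + 8 = 2(7t + 4), so 2 | L_{m+1}.
Hence 2 | L_n for every n ≥ 0, by induction.

2 | L_n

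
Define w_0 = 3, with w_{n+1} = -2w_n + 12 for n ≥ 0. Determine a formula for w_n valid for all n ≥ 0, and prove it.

Claim: w_n = -(-2)^n + 4.

Base case: w_0 = 3, and -(-2)^0 + 4 = -1 + 4 = 3.
Assume w_m = -(-2)^m + 4 for some m ≥ 0.
Then w_{m+1} = -2w_m + 12 = -2·(-(-2)^m + 4) + 12 = 2·(-2)^m − 8 + 12 = -(-2)^{m+1} + 4.
Hence w_n = -(-2)^n + 4 for every n ≥ 0, by induction.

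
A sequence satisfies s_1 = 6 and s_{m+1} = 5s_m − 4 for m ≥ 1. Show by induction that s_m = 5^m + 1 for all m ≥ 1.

Base case: s_1 = 6, and 5^1 + 1 = 5 + 1 = 6.
Assume s_j = 5^j + 1 for some j ≥ 1.
Then s_{j+1} = 5s_j − 4 = 5·(5^j + 1) − 4 = 5^{j+1} + 5 − 4 = 5^{j+1} + 1.
Hence s_m = 5^m + 1 for every m ≥ 1, by induction.

s_m = 5^m + 1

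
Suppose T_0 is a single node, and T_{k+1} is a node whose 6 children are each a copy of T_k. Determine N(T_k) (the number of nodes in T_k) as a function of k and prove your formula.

Claim: N(T_k) = (6^{k+1} − 1)/5.

Base case: N(T_0) = 1, and (6^{0+1} − 1)/5 = 1.
Assume N(T_r) = (6^{r+1} − 1)/5.
Then N(T_{r+1}) = 1 + 6N(T_r) = 1 + 6·(6^{r+1} − 1)/5 = 1 + (6^{r+2} − 6)/5 = (5 + 6^{r+2} − 6)/5 = (6^{r+2} − 1)/5.
Hence N(T_k) = (6^{k+1} − 1)/5 for every k ≥ 0, by induction.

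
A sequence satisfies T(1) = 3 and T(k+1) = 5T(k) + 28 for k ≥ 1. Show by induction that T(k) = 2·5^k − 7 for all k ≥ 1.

Base case: T(1) = 3, and 2·5^1 − 7 = 10 − 7 = 3.
Assume T(j) = 2·5^j − 7 for some j ≥ 1.
Then T(j+1) = 5T(j) + 28 = 5·(2·5^j − 7) + 28 = 10·5^j − 35 + 28 = 2·5^{j+1} − 7.
By induction, T(k) = 2·5^k − 7 for all k ≥ 1.

T(k) = 2·5^k − 7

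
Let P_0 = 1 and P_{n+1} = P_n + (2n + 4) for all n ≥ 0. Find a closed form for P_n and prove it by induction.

Claim: P_n = n^2 + 3n + 1.

Base case: P_0 = 1, and 0^2 + 3·0 + 1 = 1.
Assume P_m = m^2 + 3m + 1.
Then P_{m+1} = P_m + (2m + 4) = (m^2 + 3m + 1) + (2m + 4) = m^2 + 5m + 5,
and (m+1)^2 + 3·(m+1) + 1 = m^2 + 5m + 5.
This completes the inductive step, so P_n = n^2 + 3n + 1 for all n ≥ 0.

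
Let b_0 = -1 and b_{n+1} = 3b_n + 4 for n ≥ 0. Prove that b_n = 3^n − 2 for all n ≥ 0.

Base case: b_0 = -1, and 3^0 − 2 = 1 − 2 = -1.
Assume b_r = 3^r − 2 for some r ≥ 0.
Then b_{r+1} = 3b_r + 4 = 3·(3^r − 2) + 4 = 3^{r+1} − 6 + 4 = 3^{r+1} − 2.
This completes the inductive step, so b_n = 3^n − 2 for all n ≥ 0.

b_n = 3^n − 2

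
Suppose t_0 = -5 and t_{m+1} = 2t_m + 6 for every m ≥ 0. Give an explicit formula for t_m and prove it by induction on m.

Claim: t_m = 2^m − 6.

Base case: t_0 = -5, and 2^0 − 6 = 1 − 6 = -5.
Assume t_j = 2^j − 6 for some j ≥ 0.
Then t_{j+1} = 2t_j + 6 = 2·(2^j − 6) + 6 = 2^{j+1} − 12 + 6 = 2^{j+1} − 6.
So the formula holds for j+1, and by induction t_m = 2^m − 6 for all m ≥ 0.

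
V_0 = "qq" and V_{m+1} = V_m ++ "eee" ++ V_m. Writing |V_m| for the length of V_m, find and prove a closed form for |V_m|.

Claim: |V_m| = 5·2^m − 3.

Base case: |V_0| = 2, and 5·2^0 − 3 = 2.
Assume |V_r| = 5·2^r − 3.
Then |V_{r+1}| = |V_r| + 3 + |V_r| = 2|V_r| + 3 = 2(5·2^r − 3) + 3 = 5·2^{r+1} − 6 + 3 = 5·2^{r+1} − 3.
By induction, |V_m| = 5·2^m − 3 for all m ≥ 0.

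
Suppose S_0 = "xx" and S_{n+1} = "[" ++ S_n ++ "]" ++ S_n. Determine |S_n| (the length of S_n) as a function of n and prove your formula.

Claim: |S_n| = 2^{n+2} − 2.

Base case: |S_0| = 2, and 2^{0+2} − 2 = 2.
Assume |S_j| = 2^{j+2} − 2.
Then |S_{j+1}| = 1 + |S_j| + 1 + |S_j| = 2|S_j| + 2 = 2(2^{j+2} − 2) + 2 = 2^{j+3} − 4 + 2 = 2^{j+3} − 2.
Hence |S_n| = 2^{n+2} − 2 for every n ≥ 0, by induction.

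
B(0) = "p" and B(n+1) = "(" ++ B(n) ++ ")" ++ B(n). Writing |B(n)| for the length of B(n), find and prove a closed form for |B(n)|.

Claim: |B(n)| = 3·2^n − 2.

Base case: |B(0)| = 1, and 3·2^0 − 2 = 1.
Assume |B(j)| = 3·2^j − 2.
Then |B(j+1)| = 1 + |B(j)| + 1 + |B(j)| = 2|B(j)| + 2 = 2(3·2^j − 2) + 2 = 3·2^{j+1} − 4 + 2 = 3·2^{j+1} − 2.
This completes the inductive step, so |B(n)| = 3·2^n − 2 for all n ≥ 0.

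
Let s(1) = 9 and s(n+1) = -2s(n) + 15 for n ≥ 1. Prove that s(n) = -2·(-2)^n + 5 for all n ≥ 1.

Base case: s(1) = 9, and -2·(-2)^1 + 5 = 4 + 5 = 9.
Assume s(m) = -2·(-2)^m + 5 for some m ≥ 1.
Then s(m+1) = -2s(m) + 15 = -2·(-2·(-2)^m + 5) + 15 = 4·(-2)^m − 10 + 15 = -2·(-2)^{m+1} + 5.
So the formula holds for m+1, and by induction s(n) = -2·(-2)^n + 5 for all n ≥ 1.

s(n) = -2·(-2)^n + 5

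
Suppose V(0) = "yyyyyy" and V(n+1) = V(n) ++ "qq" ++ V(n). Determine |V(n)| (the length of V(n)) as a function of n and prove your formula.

Claim: |V(n)| = 2^{n+3} − 2.

Base case: |V(0)| = 6, and 2^{0+3} − 2 = 6.
Assume |V(k)| = 2^{k+3} − 2.
Then |V(k+1)| = |V(k)| + 2 + |V(k)| = 2|V(k)| + 2 = 2(2^{k+3} − 2) + 2 = 2^{k+1+3} − 4 + 2 = 2^{k+1+3} − 2.
So the formula holds for k+1, and by induction |V(n)| = 2^{n+3} − 2 for all n ≥ 0.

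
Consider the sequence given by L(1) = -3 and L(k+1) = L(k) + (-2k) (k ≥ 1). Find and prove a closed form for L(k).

Claim: L(k) = -k^2 + k − 3.

Base case: L(1) = -3, and -1^2 + 1 − 3 = -3.
Assume L(r) = -r^2 + r − 3.
Then L(r+1) = L(r) + (-2r) = (-r^2 + r − 3) + (-2r) = -r^2 − r − 3,
and -(r+1)^2 + (r+1) − 3 = -r^2 − r − 3.
By induction, L(k) = -k^2 + k − 3 for all k ≥ 1.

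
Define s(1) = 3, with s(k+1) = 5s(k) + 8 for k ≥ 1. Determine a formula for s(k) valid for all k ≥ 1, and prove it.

Claim: s(k) = 5^k − 2.

Base case: s(1) = 3, and 5^1 − 2 = 5 − 2 = 3.
Assume s(m) = 5^m − 2 for some m ≥ 1.
Then s(m+1) = 5s(m) + 8 = 5·(5^m − 2) + 8 = 5^{m+1} − 10 + 8 = 5^{m+1} − 2.
So the formula holds for m+1, and by induction s(k) = 5^k − 2 for all k ≥ 1.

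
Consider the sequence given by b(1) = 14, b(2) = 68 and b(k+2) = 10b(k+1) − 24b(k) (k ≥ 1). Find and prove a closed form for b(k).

Claim: b(k) = 6^k + 2·4^k.

Base cases: b(1) = 14 and 6^1 + 2·4^1 = 14; b(2) = 68 and 6^2 + 2·4^2 = 68.
Assume b(j) = 6^j + 2·4^j for all 1 ≤ j ≤ m, where m ≥ 2.
Then b(m+1) = 10b(m) − 24b(m−1) = 10·(6^m + 2·4^m) − 24·(6^{m−1} + 2·4^{m−1}) = (10·6 − 24)6^{m−1} + 2·(10·4 − 24)4^{m−1} = 36·6^{m−1} + 32·4^{m−1} = 6^{m+1} + 2·4^{m+1}.
By strong induction, b(k) = 6^k + 2·4^k for all k ≥ 1.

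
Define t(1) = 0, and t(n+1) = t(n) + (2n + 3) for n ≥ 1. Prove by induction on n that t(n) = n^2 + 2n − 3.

Base case: t(1) = 0, and 1^2 + 2·1 − 3 = 0.
Assume t(j) = j^2 + 2j − 3.
Then t(j+1) = t(j) + (2j + 3) = (j^2 + 2j − 3) + (2j + 3) = j^2 + 4j,
and (j+1)^2 + 2·(j+1) − 3 = j^2 + 4j.
By induction, t(n) = n^2 + 2n − 3 for all n ≥ 1.

t(n) = n^2 + 2n − 3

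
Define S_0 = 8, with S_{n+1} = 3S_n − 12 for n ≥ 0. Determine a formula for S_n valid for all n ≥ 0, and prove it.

Claim: S_n = 2·3^n + 6.

Base case: S_0 = 8, and 2·3^0 + 6 = 2 + 6 = 8.
Assume S_r = 2·3^r + 6 for some r ≥ 0.
Then S_{r+1} = 3S_r − 12 = 3·(2·3^r + 6) − 12 = 6·3^r + 18 − 12 = 2·3^{r+1} + 6.
By induction, S_n = 2·3^n + 6 for all n ≥ 0.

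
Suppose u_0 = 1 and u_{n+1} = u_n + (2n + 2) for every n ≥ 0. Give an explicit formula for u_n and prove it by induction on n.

Claim: u_n = n^2 + n + 1.

Base case: u_0 = 1, and 0^2 + 0 + 1 = 1.
Assume u_r = r^2 + r + 1.
Then u_{r+1} = u_r + (2r + 2) = (r^2 + r + 1) + (2r + 2) = r^2 + 3r + 3,
and (r+1)^2 + (r+1) + 1 = r^2 + 3r + 3.
By induction, u_n = n^2 + n + 1 for all n ≥ 0.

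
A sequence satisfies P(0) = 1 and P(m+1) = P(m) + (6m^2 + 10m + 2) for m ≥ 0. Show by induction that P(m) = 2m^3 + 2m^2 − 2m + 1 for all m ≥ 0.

Base case: P(0) = 1, and 2·0^3 + 2·0^2 − 2·0 + 1 = 1.
Assume P(j) = 2j^3 + 2j^2 − 2j + 1.
Then P(j+1) = P(j) + (6j^2 + 10j + 2) = (2j^3 + 2j^2 − 2j + 1) + (6j^2 + 10j + 2) = 2j^3 + 8j^2 + 8j + 3,
and 2·(j+1)^3 + 2·(j+1)^2 − 2·(j+1) + 1 = 2j^3 + 8j^2 + 8j + 3.
Hence P(m) = 2m^3 + 2m^2 − 2m + 1 for every m ≥ 0, by induction.

P(m) = 2m^3 + 2m^2 − 2m + 1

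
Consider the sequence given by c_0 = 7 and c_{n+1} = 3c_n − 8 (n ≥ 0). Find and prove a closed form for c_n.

Claim: c_n = 3^{n+1} + 4.

Base case: c_0 = 7, and 3^{0+1} + 4 = 3 + 4 = 7.
Assume c_k = 3^{k+1} + 4 for some k ≥ 0.
Then c_{k+1} = 3c_k − 8 = 3·(3^{k+1} + 4) − 8 = 3^{k+2} + 12 − 8 = 3^{k+2} + 4.
This completes the inductive step, so c_n = 3^{n+1} + 4 for all n ≥ 0.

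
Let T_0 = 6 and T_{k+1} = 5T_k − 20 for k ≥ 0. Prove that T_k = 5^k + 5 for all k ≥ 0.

Base case: T_0 = 6, and 5^0 + 5 = 1 + 5 = 6.
Assume T_r = 5^r + 5 for some r ≥ 0.
Then T_{r+1} = 5T_r − 20 = 5·(5^r + 5) − 20 = 5^{r+1} + 25 − 20 = 5^{r+1} + 5.
By induction, T_k = 5^k + 5 for all k ≥ 0.

T_k = 5^k + 5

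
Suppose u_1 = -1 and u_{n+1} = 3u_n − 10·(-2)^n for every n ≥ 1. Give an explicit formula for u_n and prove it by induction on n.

Claim: u_n = 3^n + 2·(-2)^n.

Base case: u_1 = -1, and 3^1 + 2·(-2)^1 = 3 − 4 = -1.
Assume u_r = 3^r + 2·(-2)^r for some r ≥ 1.
Then u_{r+1} = 3u_r − 10·(-2)^r = 3·(3^r + 2·(-2)^r) − 10·(-2)^r = 3^{r+1} + 6·(-2)^r − 10·(-2)^r = 3^{r+1} − 4·(-2)^r = 3^{r+1} + 2·(-2)^{r+1}.
This completes the inductive step, so u_n = 3^n + 2·(-2)^n for all n ≥ 1.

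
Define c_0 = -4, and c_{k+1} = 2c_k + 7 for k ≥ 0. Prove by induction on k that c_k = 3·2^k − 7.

Base case: c_0 = -4, and 3·2^0 − 7 = 3 − 7 = -4.
Assume c_m = 3·2^m − 7 for some m ≥ 0.
Then c_{m+1} = 2c_m + 7 = 2·(3·2^m − 7) + 7 = 6·2^m − 14 + 7 = 3·2^{m+1} − 7.
So the formula holds for m+1, and by induction c_k = 3·2^k − 7 for all k ≥ 0.

c_k = 3·2^k − 7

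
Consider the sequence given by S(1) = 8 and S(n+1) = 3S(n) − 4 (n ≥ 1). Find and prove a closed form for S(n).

Claim: S(n) = 2·3^n + 2.

Base case: S(1) = 8, and 2·3^1 + 2 = 6 + 2 = 8.
Assume S(m) = 2·3^m + 2 for some m ≥ 1.
Then S(m+1) = 3S(m) − 4 = 3·(2·3^m + 2) − 4 = 6·3^m + 6 − 4 = 2·3^{m+1} + 2.
This completes the inductive step, so S(n) = 2·3^n + 2 for all n ≥ 1.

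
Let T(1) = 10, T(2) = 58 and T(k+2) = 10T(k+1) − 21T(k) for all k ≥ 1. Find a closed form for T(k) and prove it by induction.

Claim: T(k) = 3^k + 7^k.

Base cases: T(1) = 10 and 3^1 + 7^1 = 10; T(2) = 58 and 3^2 + 7^2 = 58.
Assume T(j) = 3^j + 7^j for all 1 ≤ j ≤ r, where r ≥ 2.
Then T(r+1) = 10T(r) − 21T(r−1) = 10·(3^r + 7^r) − 21·(3^{r−1} + 7^{r−1}) = (10·3 − 21)3^{r−1} + (10·7 − 21)7^{r−1} = 9·3^{r−1} + 49·7^{r−1} = 3^{r+1} + 7^{r+1}.
This completes the inductive step, so T(k) = 3^k + 7^k for all k ≥ 1.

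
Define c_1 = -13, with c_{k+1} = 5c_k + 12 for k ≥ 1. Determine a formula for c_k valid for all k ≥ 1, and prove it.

Claim: c_k = -2·5^k − 3.

Base case: c_1 = -13, and -2·5^1 − 3 = -10 − 3 = -13.
Assume c_m = -2·5^m − 3 for some m ≥ 1.
Then c_{m+1} = 5c_m + 12 = 5·(-2·5^m − 3) + 12 = -10·5^m − 15 + 12 = -2·5^{m+1} − 3.
This completes the inductive step, so c_k = -2·5^k − 3 for all k ≥ 1.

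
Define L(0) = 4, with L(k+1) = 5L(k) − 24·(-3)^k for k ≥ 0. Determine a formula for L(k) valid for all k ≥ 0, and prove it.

Claim: L(k) = 5^k + 3·(-3)^k.

Base case: L(0) = 4, and 5^0 + 3·(-3)^0 = 1 + 3 = 4.
Assume L(r) = 5^r + 3·(-3)^r for some r ≥ 0.
Then L(r+1) = 5L(r) − 24·(-3)^r = 5·(5^r + 3·(-3)^r) − 24·(-3)^r = 5^{r+1} + 15·(-3)^r − 24·(-3)^r = 5^{r+1} − 9·(-3)^r = 5^{r+1} + 3·(-3)^{r+1}.
So the formula holds for r+1, and by induction L(k) = 5^k + 3·(-3)^k for all k ≥ 0.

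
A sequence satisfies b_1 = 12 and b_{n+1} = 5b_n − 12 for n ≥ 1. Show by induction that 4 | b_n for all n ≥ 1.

Base case: b_1 = 12 = 4·3, so 4 | b_1.
Assume 4 | b_j, so b_j = 4t for some integer t.
Then b_{j+1} = 5b_j − 12 = 5·(4t) − 12 = 4(5t − 3), so 4 | b_{j+1}.
Hence 4 | b_n for every n ≥ 1, by induction.

4 | b_n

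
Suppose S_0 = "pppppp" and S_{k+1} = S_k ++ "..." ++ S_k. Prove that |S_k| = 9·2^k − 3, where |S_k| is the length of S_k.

Base case: |S_0| = 6, and 9·2^0 − 3 = 6.
Assume |S_m| = 9·2^m − 3.
Then |S_{m+1}| = |S_m| + 3 + |S_m| = 2|S_m| + 3 = 2(9·2^m − 3) + 3 = 9·2^{m+1} − 6 + 3 = 9·2^{m+1} − 3.
This completes the inductive step, so |S_k| = 9·2^k − 3 for all k ≥ 0.

|S_k| = 9·2^k − 3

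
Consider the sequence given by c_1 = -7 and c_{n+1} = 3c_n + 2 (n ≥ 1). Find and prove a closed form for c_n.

Claim: c_n = -2·3^n − 1.

Base case: c_1 = -7, and -2·3^1 − 1 = -6 − 1 = -7.
Assume c_m = -2·3^m − 1 for some m ≥ 1.
Then c_{m+1} = 3c_m + 2 = 3·(-2·3^m − 1) + 2 = -6·3^m − 3 + 2 = -2·3^{m+1} − 1.
Hence c_n = -2·3^n − 1 for every n ≥ 1, by induction.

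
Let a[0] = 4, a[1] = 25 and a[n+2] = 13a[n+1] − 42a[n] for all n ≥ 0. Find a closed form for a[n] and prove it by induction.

Claim: a[n] = 3·6^n + 7^n.

Base cases: a[0] = 4 and 3·6^0 + 7^0 = 4; a[1] = 25 and 3·6^1 + 7^1 = 25.
Assume a[j] = 3·6^j + 7^j for all 0 ≤ j ≤ k, where k ≥ 1.
Then a[k+1] = 13a[k] − 42a[k−1] = 13·(3·6^k + 7^k) − 42·(3·6^{k−1} + 7^{k−1}) = 3·(13·6 − 42)6^{k−1} + (13·7 − 42)7^{k−1} = 108·6^{k−1} + 49·7^{k−1} = 3·6^{k+1} + 7^{k+1}.
Hence a[n] = 3·6^n + 7^n for every n ≥ 0, by strong induction.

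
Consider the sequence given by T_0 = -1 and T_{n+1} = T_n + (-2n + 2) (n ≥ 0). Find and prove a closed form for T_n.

Claim: T_n = -n^2 + 3n − 1.

Base case: T_0 = -1, and -0^2 + 3·0 − 1 = -1.
Assume T_j = -j^2 + 3j − 1.
Then T_{j+1} = T_j + (-2j + 2) = (-j^2 + 3j − 1) + (-2j + 2) = -j^2 + j + 1,
and -(j+1)^2 + 3·(j+1) − 1 = -j^2 + j + 1.
This completes the inductive step, so T_n = -n^2 + 3n − 1 for all n ≥ 0.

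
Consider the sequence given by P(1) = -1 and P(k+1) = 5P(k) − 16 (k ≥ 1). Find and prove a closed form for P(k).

Claim: P(k) = -5^k + 4.

Base case: P(1) = -1, and -5^1 + 4 = -5 + 4 = -1.
Assume P(m) = -5^m + 4 for some m ≥ 1.
Then P(m+1) = 5P(m) − 16 = 5·(-5^m + 4) − 16 = -5^{m+1} + 20 − 16 = -5^{m+1} + 4.
This completes the inductive step, so P(k) = -5^k + 4 for all k ≥ 1.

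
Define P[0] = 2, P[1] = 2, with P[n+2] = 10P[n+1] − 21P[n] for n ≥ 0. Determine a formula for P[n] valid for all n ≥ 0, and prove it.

Claim: P[n] = 3·3^n − 7^n.

Base cases: P[0] = 2 and 3·3^0 − 7^0 = 2; P[1] = 2 and 3·3^1 − 7^1 = 2.
Assume P[j] = 3·3^j − 7^j for all 0 ≤ j ≤ r, where r ≥ 1.
Then P[r+1] = 10P[r] − 21P[r−1] = 10·(3·3^r − 7^r) − 21·(3·3^{r−1} − 7^{r−1}) = 3·(10·3 − 21)3^{r−1} − (10·7 − 21)7^{r−1} = 27·3^{r−1} − 49·7^{r−1} = 3·3^{r+1} − 7^{r+1}.
This completes the inductive step, so P[n] = 3·3^n − 7^n for all n ≥ 0.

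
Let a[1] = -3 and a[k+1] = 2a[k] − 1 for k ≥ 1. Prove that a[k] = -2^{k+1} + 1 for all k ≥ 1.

Base case: a[1] = -3, and -2^{1+1} + 1 = -4 + 1 = -3.
Assume a[m] = -2^{m+1} + 1 for some m ≥ 1.
Then a[m+1] = 2a[m] − 1 = 2·(-2^{m+1} + 1) − 1 = -2^{m+2} + 2 − 1 = -2^{m+2} + 1.
This completes the inductive step, so a[k] = -2^{k+1} + 1 for all k ≥ 1.

a[k] = -2^{k+1} + 1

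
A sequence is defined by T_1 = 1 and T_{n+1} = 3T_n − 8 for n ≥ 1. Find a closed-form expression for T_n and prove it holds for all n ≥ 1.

Claim: T_n = -3^n + 4.

Base case: T_1 = 1, and -3^1 + 4 = -3 + 4 = 1.
Assume T_r = -3^r + 4 for some r ≥ 1.
Then T_{r+1} = 3T_r − 8 = 3·(-3^r + 4) − 8 = -3^{r+1} + 12 − 8 = -3^{r+1} + 4.
This completes the inductive step, so T_n = -3^n + 4 for all n ≥ 1.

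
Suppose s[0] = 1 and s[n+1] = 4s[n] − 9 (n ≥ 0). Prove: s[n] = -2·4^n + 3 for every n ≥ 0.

Base case: s[0] = 1, and -2·4^0 + 3 = -2 + 3 = 1.
Assume s[k] = -2·4^k + 3 for some k ≥ 0.
Then s[k+1] = 4s[k] − 9 = 4·(-2·4^k + 3) − 9 = -8·4^k + 12 − 9 = -2·4^{k+1} + 3.
By induction, s[n] = -2·4^n + 3 for all n ≥ 0.

s[n] = -2·4^n + 3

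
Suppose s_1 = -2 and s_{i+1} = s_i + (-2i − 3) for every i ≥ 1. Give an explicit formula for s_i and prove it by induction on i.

Claim: s_i = -i^2 − 2i + 1.

Base case: s_1 = -2, and -1^2 − 2·1 + 1 = -2.
Assume s_r = -r^2 − 2r + 1.
Then s_{r+1} = s_r + (-2r − 3) = (-r^2 − 2r + 1) + (-2r − 3) = -r^2 − 4r − 2,
and -(r+1)^2 − 2·(r+1) + 1 = -r^2 − 4r − 2.
This completes the inductive step, so s_i = -i^2 − 2i + 1 for all i ≥ 1.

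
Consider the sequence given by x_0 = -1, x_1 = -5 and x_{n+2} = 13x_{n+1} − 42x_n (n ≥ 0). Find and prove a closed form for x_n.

Claim: x_n = 7^n − 2·6^n.

Base cases: x_0 = -1 and 7^0 − 2·6^0 = -1; x_1 = -5 and 7^1 − 2·6^1 = -5.
Assume x_j = 7^j − 2·6^j for all 0 ≤ j ≤ m, where m ≥ 1.
Then x_{m+1} = 13x_m − 42x_{m−1} = 13·(7^m − 2·6^m) − 42·(7^{m−1} − 2·6^{m−1}) = (13·7 − 42)7^{m−1} − 2·(13·6 − 42)6^{m−1} = 49·7^{m−1} − 72·6^{m−1} = 7^{m+1} − 2·6^{m+1}.
By strong induction, x_n = 7^n − 2·6^n for all n ≥ 0.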